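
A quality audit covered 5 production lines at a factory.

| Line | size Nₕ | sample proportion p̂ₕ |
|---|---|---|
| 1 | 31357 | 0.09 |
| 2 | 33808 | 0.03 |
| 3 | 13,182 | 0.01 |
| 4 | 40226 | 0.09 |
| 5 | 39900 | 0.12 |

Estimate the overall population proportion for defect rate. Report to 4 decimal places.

0.0781

Wₕ = Nₕ/N with N = 158473: 0.1979, 0.2133, 0.0832, 0.2538, 0.2518.
p̂_st = 0.1979·0.09 + 0.2133·0.03 + 0.0832·0.01 + 0.2538·0.09 + 0.2518·0.12 ≈ 0.078099... → 0.0781.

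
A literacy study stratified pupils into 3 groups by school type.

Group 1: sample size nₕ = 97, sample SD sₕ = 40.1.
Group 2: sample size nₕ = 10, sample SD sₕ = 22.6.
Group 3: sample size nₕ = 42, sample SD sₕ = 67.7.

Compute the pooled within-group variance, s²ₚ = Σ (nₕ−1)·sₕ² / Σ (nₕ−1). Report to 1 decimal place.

Degrees of freedom: 96 + 9 + 41 = 146.
Σ(nₕ−1)sₕ² = 96·1608.01 + 9·510.76 + 41·4583.29 = 346880.69.
s²ₚ = 346880.69 / 146 = 2375.895... → 2375.9.

2375.9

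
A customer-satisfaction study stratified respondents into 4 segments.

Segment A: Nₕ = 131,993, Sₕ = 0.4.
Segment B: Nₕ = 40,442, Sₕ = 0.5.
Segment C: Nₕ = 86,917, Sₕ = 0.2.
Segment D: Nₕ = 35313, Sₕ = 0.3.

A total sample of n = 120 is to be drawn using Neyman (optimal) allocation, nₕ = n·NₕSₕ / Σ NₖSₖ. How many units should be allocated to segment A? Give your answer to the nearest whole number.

A: NₕSₕ = 131993·0.4 = 52797.2
B: NₕSₕ = 40442·0.5 = 20221
C: NₕSₕ = 86917·0.2 = 17383.4
D: NₕSₕ = 35313·0.3 = 10593.9
Σ NₕSₕ = 100995.5.
n_A = 120·52797.2/100995.5 = 62.732... → 63.

63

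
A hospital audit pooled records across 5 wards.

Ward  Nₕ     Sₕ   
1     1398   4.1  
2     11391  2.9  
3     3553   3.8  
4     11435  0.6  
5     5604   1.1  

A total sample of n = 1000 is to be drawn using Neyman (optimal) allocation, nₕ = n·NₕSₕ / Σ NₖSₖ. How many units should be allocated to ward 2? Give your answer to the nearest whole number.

506

1: NₕSₕ = 1398·4.1 = 5731.8
2: NₕSₕ = 11391·2.9 = 33033.9
3: NₕSₕ = 3553·3.8 = 13501.4
4: NₕSₕ = 11435·0.6 = 6861
5: NₕSₕ = 5604·1.1 = 6164.4
Σ NₕSₕ = 65292.5.
n_2 = 1000·33033.9/65292.5 = 505.937... → 506.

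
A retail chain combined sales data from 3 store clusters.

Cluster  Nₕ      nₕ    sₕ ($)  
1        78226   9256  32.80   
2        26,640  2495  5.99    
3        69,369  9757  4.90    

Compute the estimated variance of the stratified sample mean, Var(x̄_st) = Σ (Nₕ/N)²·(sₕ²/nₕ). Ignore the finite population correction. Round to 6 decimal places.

N = 174235. Term for each stratum: Wₕ²sₕ²/nₕ.
Var(x̄_st) = 0.023429110 + 0.000336187 + 0.000390064 = 0.024155361 → 0.024155.

0.024155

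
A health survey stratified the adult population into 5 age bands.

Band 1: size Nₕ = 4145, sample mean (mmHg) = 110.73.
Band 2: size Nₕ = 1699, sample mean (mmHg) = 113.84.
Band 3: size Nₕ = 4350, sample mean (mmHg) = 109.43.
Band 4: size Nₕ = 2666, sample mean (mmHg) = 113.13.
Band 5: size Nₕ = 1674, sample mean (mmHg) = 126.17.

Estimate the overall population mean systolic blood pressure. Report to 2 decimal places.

112.92

N = 14534; weights Wₕ = Nₕ/N = (0.2852, 0.1169, 0.2993, 0.1834, 0.1152).
x̄_st = Σ Wₕ·x̄ₕ = 0.2852·110.73 + 0.1169·113.84 + 0.2993·109.43 + 0.1834·113.13 + 0.1152·126.17 ≈ 112.9231...
→ 112.92.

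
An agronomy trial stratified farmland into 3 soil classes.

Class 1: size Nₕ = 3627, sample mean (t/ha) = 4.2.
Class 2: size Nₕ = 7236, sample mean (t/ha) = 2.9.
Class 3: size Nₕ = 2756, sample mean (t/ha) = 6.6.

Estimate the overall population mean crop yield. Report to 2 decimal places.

3.99

N = 13619; weights Wₕ = Nₕ/N = (0.2663, 0.5313, 0.2024).
x̄_st = Σ Wₕ·x̄ₕ = 0.2663·4.2 + 0.5313·2.9 + 0.2024·6.6 ≈ 3.9950...
→ 3.99.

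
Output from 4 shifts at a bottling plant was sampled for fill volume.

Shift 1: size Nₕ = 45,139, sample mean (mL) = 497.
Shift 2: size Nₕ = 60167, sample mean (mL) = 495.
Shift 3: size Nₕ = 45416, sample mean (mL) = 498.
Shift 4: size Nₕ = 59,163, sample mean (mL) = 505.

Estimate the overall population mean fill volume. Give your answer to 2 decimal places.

498.90

N = 45139 + 60167 + 45416 + 59163 = 209885.
Weight each subgroup mean by Nₕ/N and sum.
Σ Nₕx̄ₕ = 45139·497 + 60167·495 + 45416·498 + 59163·505 = 22434083 + 29782665 + 22617168 + 29877315 = 104711231.
Divide by N: 104711231 / 209885 = 498.8981... → 498.90.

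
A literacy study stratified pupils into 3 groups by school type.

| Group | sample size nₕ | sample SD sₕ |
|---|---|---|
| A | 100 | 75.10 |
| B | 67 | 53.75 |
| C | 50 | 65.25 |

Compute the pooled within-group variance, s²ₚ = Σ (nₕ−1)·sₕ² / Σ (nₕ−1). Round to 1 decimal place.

4475.0

Degrees of freedom: 99 + 66 + 49 = 214.
Σ(nₕ−1)sₕ² = 99·5640.01 + 66·2889.0625 + 49·4257.5625 = 957659.6775.
s²ₚ = 957659.6775 / 214 = 4475.045... → 4475.0.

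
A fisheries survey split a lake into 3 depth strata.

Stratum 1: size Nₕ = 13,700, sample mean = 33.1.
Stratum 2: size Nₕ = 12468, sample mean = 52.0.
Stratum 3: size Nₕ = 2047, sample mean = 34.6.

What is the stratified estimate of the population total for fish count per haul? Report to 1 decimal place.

Population total = Σ Nₕ·x̄ₕ (each stratum's size times its mean).
13700·33.1 + 12468·52.0 + 2047·34.6 = 453470 + 648336 + 70826.2 = 1172632.2.

1172632.2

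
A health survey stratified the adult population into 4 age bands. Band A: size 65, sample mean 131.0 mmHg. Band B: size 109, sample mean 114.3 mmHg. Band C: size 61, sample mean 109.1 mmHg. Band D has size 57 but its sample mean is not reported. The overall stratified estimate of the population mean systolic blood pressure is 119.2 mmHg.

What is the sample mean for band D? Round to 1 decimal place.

125.9

Σ Nₕx̄ₕ = N·μ, so 57·x̄_D = 292·119.2 − (65·131.0 + 109·114.3 + 61·109.1).
= 34806.4 − 27628.8 = 7177.6.
x̄_D = 7177.6 / 57 = 125.923... → 125.9.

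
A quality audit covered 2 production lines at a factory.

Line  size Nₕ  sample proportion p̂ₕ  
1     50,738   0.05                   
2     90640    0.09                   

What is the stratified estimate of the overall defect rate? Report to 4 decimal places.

Wₕ = Nₕ/N with N = 141378: 0.3589, 0.6411.
p̂_st = 0.3589·0.05 + 0.6411·0.09 ≈ 0.075645... → 0.0756.

0.0756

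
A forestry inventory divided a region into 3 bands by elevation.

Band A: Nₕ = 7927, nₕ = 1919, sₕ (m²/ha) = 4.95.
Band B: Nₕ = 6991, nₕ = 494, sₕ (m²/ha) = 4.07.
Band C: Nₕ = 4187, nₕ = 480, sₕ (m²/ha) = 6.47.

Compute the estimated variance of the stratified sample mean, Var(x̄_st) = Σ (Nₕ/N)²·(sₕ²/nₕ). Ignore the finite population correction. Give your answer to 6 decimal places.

0.010877

N = 19105; Wₕ = Nₕ/N.
band A: (7927/19105)²·4.95²/1919 = 0.002198159
band B: (6991/19105)²·4.07²/494 = 0.004490001
band C: (4187/19105)²·6.47²/480 = 0.004188699
Sum = 0.010876858 → 0.010877.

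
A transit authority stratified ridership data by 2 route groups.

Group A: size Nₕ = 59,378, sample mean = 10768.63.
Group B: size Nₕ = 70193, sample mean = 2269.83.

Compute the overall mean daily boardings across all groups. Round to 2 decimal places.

6164.54

N = 129571; weights Wₕ = Nₕ/N = (0.4583, 0.5417).
x̄_st = Σ Wₕ·x̄ₕ = 0.4583·10768.63 + 0.5417·2269.83 ≈ 6164.5421...
→ 6164.54.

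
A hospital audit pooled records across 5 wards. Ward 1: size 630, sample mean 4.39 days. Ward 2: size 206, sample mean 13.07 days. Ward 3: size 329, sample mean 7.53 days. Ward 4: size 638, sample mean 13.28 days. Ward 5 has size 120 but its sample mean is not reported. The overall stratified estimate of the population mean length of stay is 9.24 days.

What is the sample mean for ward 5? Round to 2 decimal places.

Σ Nₕx̄ₕ = N·μ, so 120·x̄_5 = 1923·9.24 − (630·4.39 + 206·13.07 + 329·7.53 + 638·13.28).
= 17768.52 − 16408.13 = 1360.39.
x̄_5 = 1360.39 / 120 = 11.3366... → 11.34.

11.34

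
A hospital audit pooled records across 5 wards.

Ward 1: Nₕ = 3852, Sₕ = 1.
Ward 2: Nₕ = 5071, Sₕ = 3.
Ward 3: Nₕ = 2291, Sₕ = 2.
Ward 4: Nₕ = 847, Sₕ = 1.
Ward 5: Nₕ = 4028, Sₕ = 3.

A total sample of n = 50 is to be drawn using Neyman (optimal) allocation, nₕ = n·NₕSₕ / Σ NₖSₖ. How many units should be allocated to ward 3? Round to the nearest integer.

1: NₕSₕ = 3852·1 = 3852
2: NₕSₕ = 5071·3 = 15213
3: NₕSₕ = 2291·2 = 4582
4: NₕSₕ = 847·1 = 847
5: NₕSₕ = 4028·3 = 12084
Σ NₕSₕ = 36578.
n_3 = 50·4582/36578 = 6.263... → 6.

6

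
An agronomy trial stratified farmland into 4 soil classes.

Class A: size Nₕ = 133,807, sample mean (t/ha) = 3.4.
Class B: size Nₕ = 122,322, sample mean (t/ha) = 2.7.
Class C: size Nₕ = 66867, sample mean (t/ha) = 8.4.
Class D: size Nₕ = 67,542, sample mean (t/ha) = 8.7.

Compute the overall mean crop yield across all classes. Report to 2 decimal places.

4.95

N = 390538; weights Wₕ = Nₕ/N = (0.3426, 0.3132, 0.1712, 0.1729).
x̄_st = Σ Wₕ·x̄ₕ = 0.3426·3.4 + 0.3132·2.7 + 0.1712·8.4 + 0.1729·8.7 ≈ 4.9535...
→ 4.95.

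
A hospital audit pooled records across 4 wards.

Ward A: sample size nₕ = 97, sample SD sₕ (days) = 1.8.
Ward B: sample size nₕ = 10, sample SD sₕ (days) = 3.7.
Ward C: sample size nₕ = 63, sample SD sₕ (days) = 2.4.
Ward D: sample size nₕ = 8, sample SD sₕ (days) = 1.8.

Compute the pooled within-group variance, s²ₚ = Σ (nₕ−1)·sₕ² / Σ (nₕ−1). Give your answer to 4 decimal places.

4.6784

Degrees of freedom: 96 + 9 + 62 + 7 = 174.
Σ(nₕ−1)sₕ² = 96·3.24 + 9·13.69 + 62·5.76 + 7·3.24 = 814.05.
s²ₚ = 814.05 / 174 = 4.678448... → 4.6784.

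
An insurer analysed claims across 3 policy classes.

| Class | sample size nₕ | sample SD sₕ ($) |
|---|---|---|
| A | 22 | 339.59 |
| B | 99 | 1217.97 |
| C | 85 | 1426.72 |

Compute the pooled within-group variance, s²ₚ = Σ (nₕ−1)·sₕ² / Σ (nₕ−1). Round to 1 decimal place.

1570366.8

Degrees of freedom: 21 + 98 + 84 = 203.
Σ(nₕ−1)sₕ² = 21·115321.3681 + 98·1483450.9209 + 84·2035529.9584 = 318784455.4839.
s²ₚ = 318784455.4839 / 203 = 1570366.776... → 1570366.8.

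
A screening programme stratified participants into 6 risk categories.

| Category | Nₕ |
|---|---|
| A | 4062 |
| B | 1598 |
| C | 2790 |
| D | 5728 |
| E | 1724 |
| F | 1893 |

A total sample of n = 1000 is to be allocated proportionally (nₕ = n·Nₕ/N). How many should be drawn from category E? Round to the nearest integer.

97

N = 4062 + 1598 + 2790 + 5728 + 1724 + 1893 = 17795.
n_E = 1000·1724/17795 = 96.881... → 97.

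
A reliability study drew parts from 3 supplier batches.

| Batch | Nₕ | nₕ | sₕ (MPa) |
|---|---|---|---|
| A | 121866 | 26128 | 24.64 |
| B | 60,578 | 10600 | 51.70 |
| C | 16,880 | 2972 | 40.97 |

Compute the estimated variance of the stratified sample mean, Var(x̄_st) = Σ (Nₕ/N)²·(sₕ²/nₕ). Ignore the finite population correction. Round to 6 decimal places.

N = 199324; Wₕ = Nₕ/N.
batch A: (121866/199324)²·24.64²/26128 = 0.008686027
batch B: (60578/199324)²·51.70²/10600 = 0.023290880
batch C: (16880/199324)²·40.97²/2972 = 0.004050502
Sum = 0.036027408 → 0.036027.

0.036027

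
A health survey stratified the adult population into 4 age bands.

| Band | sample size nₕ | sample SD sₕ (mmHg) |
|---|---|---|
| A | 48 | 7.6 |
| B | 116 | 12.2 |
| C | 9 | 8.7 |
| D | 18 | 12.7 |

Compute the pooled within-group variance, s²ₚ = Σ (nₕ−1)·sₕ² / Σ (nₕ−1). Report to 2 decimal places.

123.95

Degrees of freedom: 47 + 115 + 8 + 17 = 187.
Σ(nₕ−1)sₕ² = 47·57.76 + 115·148.84 + 8·75.69 + 17·161.29 = 23178.77.
s²ₚ = 23178.77 / 187 = 123.9506... → 123.95.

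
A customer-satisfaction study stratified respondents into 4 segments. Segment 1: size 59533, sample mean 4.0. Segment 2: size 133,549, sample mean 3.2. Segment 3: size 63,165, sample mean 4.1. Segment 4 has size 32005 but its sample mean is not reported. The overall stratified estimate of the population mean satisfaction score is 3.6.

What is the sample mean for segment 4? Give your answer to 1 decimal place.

3.5

N = 59533 + 133549 + 63165 + 32005 = 288252.
Overall total = μ·N = 3.6·288252 = 1037707.2.
Subtract the known strata: 59533·4.0 + 133549·3.2 + 63165·4.1 = 924465.3.
Remaining total for segment 4: 1037707.2 − 924465.3 = 113241.9.
Divide by its size: 113241.9 / 32005 = 3.538... → 3.5.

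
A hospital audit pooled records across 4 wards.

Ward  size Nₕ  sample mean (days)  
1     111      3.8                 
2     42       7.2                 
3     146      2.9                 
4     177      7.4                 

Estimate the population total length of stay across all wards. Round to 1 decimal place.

2457.4

Population total = Σ Nₕ·x̄ₕ (each stratum's size times its mean).
111·3.8 + 42·7.2 + 146·2.9 + 177·7.4 = 421.8 + 302.4 + 423.4 + 1309.8 = 2457.4.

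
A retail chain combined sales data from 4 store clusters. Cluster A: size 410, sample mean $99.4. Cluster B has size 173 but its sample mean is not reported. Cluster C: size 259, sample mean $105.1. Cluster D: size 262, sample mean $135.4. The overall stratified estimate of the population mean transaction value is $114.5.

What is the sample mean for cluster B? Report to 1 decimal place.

132.7

N = 410 + 173 + 259 + 262 = 1104.
Overall total = μ·N = 114.5·1104 = 126408.
Subtract the known strata: 410·99.4 + 259·105.1 + 262·135.4 = 103449.7.
Remaining total for cluster B: 126408 − 103449.7 = 22958.3.
Divide by its size: 22958.3 / 173 = 132.707... → 132.7.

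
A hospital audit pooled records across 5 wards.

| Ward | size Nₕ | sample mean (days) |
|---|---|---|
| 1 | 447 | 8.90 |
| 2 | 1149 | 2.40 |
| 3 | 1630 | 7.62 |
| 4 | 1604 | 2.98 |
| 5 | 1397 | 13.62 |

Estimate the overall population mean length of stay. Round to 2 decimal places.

N = 6227; weights Wₕ = Nₕ/N = (0.0718, 0.1845, 0.2618, 0.2576, 0.2243).
x̄_st = Σ Wₕ·x̄ₕ = 0.0718·8.90 + 0.1845·2.40 + 0.2618·7.62 + 0.2576·2.98 + 0.2243·13.62 ≈ 6.8996...
→ 6.90.

6.90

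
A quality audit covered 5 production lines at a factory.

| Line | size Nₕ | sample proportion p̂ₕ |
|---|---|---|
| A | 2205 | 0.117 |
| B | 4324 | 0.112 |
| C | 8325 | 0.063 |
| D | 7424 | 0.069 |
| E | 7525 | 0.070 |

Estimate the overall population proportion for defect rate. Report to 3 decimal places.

0.077

Wₕ = Nₕ/N with N = 29803: 0.0740, 0.1451, 0.2793, 0.2491, 0.2525.
p̂_st = 0.0740·0.117 + 0.1451·0.112 + 0.2793·0.063 + 0.2491·0.069 + 0.2525·0.070 ≈ 0.07737... → 0.077.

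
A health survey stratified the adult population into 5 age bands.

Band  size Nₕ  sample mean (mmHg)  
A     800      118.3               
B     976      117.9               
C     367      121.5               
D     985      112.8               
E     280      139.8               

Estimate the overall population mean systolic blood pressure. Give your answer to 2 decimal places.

118.71

x̄_st = (Σ Nₕx̄ₕ) / (Σ Nₕ) = (800·118.3 + 976·117.9 + 367·121.5 + 985·112.8 + 280·139.8) / 3408
= 404552.9 / 3408 = 118.7068... → 118.71.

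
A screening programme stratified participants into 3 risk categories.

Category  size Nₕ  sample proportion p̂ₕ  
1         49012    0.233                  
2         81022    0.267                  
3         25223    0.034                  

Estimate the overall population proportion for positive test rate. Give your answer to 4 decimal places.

0.2184

Wₕ = Nₕ/N with N = 155257: 0.3157, 0.5219, 0.1625.
p̂_st = 0.3157·0.233 + 0.5219·0.267 + 0.1625·0.034 ≈ 0.218414... → 0.2184.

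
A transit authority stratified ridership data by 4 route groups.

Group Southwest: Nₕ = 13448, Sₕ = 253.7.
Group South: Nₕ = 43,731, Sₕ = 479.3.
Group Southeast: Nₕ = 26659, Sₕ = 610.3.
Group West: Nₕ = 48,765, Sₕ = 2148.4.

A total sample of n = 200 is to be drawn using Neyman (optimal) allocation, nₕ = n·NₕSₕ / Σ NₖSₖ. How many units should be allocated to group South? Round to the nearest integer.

29

Southwest: NₕSₕ = 13448·253.7 = 3411757.6
South: NₕSₕ = 43731·479.3 = 20960268.3
Southeast: NₕSₕ = 26659·610.3 = 16269987.7
West: NₕSₕ = 48765·2148.4 = 104766726
Σ NₕSₕ = 145408739.6.
n_South = 200·20960268.3/145408739.6 = 28.829... → 29.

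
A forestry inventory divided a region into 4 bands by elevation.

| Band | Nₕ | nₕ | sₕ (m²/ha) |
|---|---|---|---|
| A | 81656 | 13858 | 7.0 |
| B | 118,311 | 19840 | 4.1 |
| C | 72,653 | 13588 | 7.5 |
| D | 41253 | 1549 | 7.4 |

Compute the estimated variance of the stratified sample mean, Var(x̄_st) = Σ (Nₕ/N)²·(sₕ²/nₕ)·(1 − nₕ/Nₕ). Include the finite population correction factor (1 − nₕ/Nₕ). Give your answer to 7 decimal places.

0.0010670

N = 313873. Term for each stratum: Wₕ²sₕ²/nₕ·(1−nₕ/Nₕ).
Var(x̄_st) = 0.0001986976 + 0.0001001963 + 0.0001803196 + 0.0005877517 = 0.0010669651 → 0.0010670.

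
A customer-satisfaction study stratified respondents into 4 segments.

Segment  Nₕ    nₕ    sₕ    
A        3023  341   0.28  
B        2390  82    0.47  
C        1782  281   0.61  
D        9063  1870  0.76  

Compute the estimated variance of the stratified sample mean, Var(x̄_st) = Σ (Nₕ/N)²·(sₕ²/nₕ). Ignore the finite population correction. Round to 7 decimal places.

0.0001781

N = 16258; Wₕ = Nₕ/N.
segment A: (3023/16258)²·0.28²/341 = 0.0000079488
segment B: (2390/16258)²·0.47²/82 = 0.0000582161
segment C: (1782/16258)²·0.61²/281 = 0.0000159087
segment D: (9063/16258)²·0.76²/1870 = 0.0000959832
Sum = 0.0001780569 → 0.0001781.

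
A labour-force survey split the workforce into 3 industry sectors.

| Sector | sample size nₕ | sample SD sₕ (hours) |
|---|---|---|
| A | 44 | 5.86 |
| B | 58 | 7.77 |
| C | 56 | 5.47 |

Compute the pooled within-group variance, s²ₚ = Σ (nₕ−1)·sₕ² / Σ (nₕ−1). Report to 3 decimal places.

A: (44−1)·5.86² = 43·34.3396 = 1476.6028
B: (58−1)·7.77² = 57·60.3729 = 3441.2553
C: (56−1)·5.47² = 55·29.9209 = 1645.6495
Numerator = 6563.5076; denominator = Σ(nₕ−1) = 155.
s²ₚ = 6563.5076/155 = 42.34521... → 42.345.

42.345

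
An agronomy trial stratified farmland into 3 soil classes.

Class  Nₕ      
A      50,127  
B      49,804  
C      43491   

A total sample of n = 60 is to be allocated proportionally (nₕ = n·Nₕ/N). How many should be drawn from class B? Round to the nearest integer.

21

Share of class B = 49804/143422 = 0.34725.
Allocate 60 × 0.34725 = 20.835... → 21.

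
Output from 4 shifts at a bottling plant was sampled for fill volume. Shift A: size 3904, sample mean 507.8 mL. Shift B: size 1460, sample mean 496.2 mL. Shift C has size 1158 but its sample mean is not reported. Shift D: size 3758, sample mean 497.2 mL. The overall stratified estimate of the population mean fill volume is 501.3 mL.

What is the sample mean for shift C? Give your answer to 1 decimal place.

499.1

Σ Nₕx̄ₕ = N·μ, so 1158·x̄_C = 10280·501.3 − (3904·507.8 + 1460·496.2 + 3758·497.2).
= 5153364 − 4575380.8 = 577983.2.
x̄_C = 577983.2 / 1158 = 499.122... → 499.1.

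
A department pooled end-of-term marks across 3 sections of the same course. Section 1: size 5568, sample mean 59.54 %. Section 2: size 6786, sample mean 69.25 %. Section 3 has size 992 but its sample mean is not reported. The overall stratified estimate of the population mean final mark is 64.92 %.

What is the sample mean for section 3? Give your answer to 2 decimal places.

N = 5568 + 6786 + 992 = 13346.
Overall total = μ·N = 64.92·13346 = 866422.32.
Subtract the known strata: 5568·59.54 + 6786·69.25 = 801449.22.
Remaining total for section 3: 866422.32 − 801449.22 = 64973.1.
Divide by its size: 64973.1 / 992 = 65.4971... → 65.50.

65.50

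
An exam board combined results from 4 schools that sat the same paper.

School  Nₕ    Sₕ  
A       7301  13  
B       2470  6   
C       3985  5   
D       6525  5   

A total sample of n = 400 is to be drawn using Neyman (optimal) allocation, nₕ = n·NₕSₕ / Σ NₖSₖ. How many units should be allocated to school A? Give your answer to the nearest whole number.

Σ NₕSₕ = 7301·13 + 2470·6 + 3985·5 + 6525·5 = 162283.
Share for A: 94913/162283 = 0.58486.
n_A = 400 × 0.58486 = 233.944... → 234.

234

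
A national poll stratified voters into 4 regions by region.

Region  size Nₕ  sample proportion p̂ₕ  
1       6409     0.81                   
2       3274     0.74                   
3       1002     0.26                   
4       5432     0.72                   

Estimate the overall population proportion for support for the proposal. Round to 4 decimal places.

Wₕ = Nₕ/N with N = 16117: 0.3977, 0.2031, 0.0622, 0.3370.
p̂_st = 0.3977·0.81 + 0.2031·0.74 + 0.0622·0.26 + 0.3370·0.72 ≈ 0.731253... → 0.7313.

0.7313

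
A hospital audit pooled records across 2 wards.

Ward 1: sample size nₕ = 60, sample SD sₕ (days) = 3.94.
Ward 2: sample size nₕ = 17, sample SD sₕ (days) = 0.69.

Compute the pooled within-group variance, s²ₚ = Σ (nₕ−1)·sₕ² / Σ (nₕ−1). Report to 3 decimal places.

1: (60−1)·3.94² = 59·15.5236 = 915.8924
2: (17−1)·0.69² = 16·0.4761 = 7.6176
Numerator = 923.51; denominator = Σ(nₕ−1) = 75.
s²ₚ = 923.51/75 = 12.31347... → 12.313.

12.313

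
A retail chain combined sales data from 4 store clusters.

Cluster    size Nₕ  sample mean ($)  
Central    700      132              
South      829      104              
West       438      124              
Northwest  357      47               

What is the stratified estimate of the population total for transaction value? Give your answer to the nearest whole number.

Central: 700·132 = 92400
South: 829·104 = 86216
West: 438·124 = 54312
Northwest: 357·47 = 16779
τ̂ = Σ Nₕx̄ₕ = 249707.

249707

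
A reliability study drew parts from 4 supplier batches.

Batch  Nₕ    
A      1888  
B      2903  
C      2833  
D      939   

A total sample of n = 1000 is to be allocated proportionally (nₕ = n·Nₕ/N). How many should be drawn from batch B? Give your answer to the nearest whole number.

N = 1888 + 2903 + 2833 + 939 = 8563.
n_B = 1000·2903/8563 = 339.017... → 339.

339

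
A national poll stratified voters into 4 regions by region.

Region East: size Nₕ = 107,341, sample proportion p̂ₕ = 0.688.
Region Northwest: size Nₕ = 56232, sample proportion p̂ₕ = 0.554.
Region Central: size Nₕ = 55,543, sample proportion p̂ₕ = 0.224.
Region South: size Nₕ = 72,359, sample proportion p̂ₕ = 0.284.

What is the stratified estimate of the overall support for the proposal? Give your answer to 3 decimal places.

0.473

Wₕ = Nₕ/N with N = 291475: 0.3683, 0.1929, 0.1906, 0.2483.
p̂_st = 0.3683·0.688 + 0.1929·0.554 + 0.1906·0.224 + 0.2483·0.284 ≈ 0.47344... → 0.473.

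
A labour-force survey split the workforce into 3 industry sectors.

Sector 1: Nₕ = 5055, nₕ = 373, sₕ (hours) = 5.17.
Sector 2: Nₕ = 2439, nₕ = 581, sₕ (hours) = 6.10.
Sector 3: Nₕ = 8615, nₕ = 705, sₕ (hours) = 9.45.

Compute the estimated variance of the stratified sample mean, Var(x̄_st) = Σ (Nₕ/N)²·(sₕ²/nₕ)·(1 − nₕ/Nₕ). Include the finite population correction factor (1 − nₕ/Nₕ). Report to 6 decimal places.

N = 16109; Wₕ = Nₕ/N.
sector 1: (5055/16109)²·5.17²/373·(1 − 373/5055) = 0.006535633
sector 2: (2439/16109)²·6.10²/581·(1 − 581/2439) = 0.001118417
sector 3: (8615/16109)²·9.45²/705·(1 − 705/8615) = 0.033263589
Sum = 0.040917639 → 0.040918.

0.040918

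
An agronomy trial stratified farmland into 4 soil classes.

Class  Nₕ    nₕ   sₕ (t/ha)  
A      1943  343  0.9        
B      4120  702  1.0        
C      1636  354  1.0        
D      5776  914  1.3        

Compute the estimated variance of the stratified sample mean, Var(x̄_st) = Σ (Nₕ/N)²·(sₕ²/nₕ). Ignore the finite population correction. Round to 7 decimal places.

N = 13475. Term for each stratum: Wₕ²sₕ²/nₕ.
Var(x̄_st) = 0.0000490997 + 0.0001331680 + 0.0000416395 + 0.0003397327 = 0.0005636399 → 0.0005636.

0.0005636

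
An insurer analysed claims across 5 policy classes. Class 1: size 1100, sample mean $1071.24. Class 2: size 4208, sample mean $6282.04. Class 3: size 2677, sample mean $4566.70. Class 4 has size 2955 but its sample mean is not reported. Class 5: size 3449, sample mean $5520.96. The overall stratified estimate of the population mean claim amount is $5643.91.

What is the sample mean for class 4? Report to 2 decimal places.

Σ Nₕx̄ₕ = N·μ, so 2955·x̄_4 = 14389·5643.91 − (1100·1071.24 + 4208·6282.04 + 2677·4566.70 + 3449·5520.96).
= 81210220.99 − 58880035.26 = 22330185.73.
x̄_4 = 22330185.73 / 2955 = 7556.7464... → 7556.75.

7556.75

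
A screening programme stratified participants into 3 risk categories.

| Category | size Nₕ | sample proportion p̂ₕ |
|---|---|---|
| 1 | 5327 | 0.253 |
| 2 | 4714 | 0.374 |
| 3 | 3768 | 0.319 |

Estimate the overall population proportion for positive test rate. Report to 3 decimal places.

Wₕ = Nₕ/N with N = 13809: 0.3858, 0.3414, 0.2729.
p̂_st = 0.3858·0.253 + 0.3414·0.374 + 0.2729·0.319 ≈ 0.31232... → 0.312.

0.312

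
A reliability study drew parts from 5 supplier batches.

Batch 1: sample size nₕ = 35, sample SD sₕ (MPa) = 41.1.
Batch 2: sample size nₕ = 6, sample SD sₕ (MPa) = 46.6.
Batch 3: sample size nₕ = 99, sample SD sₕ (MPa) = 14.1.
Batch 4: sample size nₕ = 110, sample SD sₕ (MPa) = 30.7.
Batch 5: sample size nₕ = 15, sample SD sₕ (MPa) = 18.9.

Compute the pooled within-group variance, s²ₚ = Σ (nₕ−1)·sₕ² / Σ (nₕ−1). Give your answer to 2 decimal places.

1: (35−1)·41.1² = 34·1689.21 = 57433.14
2: (6−1)·46.6² = 5·2171.56 = 10857.8
3: (99−1)·14.1² = 98·198.81 = 19483.38
4: (110−1)·30.7² = 109·942.49 = 102731.41
5: (15−1)·18.9² = 14·357.21 = 5000.94
Numerator = 195506.67; denominator = Σ(nₕ−1) = 260.
s²ₚ = 195506.67/260 = 751.9487... → 751.95.

751.95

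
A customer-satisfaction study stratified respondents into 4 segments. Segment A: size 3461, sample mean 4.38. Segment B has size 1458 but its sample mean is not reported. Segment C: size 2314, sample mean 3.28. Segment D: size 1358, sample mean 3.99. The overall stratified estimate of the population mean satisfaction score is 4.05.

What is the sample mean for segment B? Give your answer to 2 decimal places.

4.54

N = 3461 + 1458 + 2314 + 1358 = 8591.
Overall total = μ·N = 4.05·8591 = 34793.55.
Subtract the known strata: 3461·4.38 + 2314·3.28 + 1358·3.99 = 28167.52.
Remaining total for segment B: 34793.55 − 28167.52 = 6626.03.
Divide by its size: 6626.03 / 1458 = 4.5446... → 4.54.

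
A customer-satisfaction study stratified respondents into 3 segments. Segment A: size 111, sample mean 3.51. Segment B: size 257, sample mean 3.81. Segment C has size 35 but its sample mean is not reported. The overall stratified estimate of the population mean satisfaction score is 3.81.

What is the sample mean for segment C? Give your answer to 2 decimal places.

4.76

N = 111 + 257 + 35 = 403.
Overall total = μ·N = 3.81·403 = 1535.43.
Subtract the known strata: 111·3.51 + 257·3.81 = 1368.78.
Remaining total for segment C: 1535.43 − 1368.78 = 166.65.
Divide by its size: 166.65 / 35 = 4.7614... → 4.76.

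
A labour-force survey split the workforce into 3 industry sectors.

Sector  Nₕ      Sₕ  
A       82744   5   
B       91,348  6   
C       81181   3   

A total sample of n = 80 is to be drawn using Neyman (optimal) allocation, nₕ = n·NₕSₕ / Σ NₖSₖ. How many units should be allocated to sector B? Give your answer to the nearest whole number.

36

A: NₕSₕ = 82744·5 = 413720
B: NₕSₕ = 91348·6 = 548088
C: NₕSₕ = 81181·3 = 243543
Σ NₕSₕ = 1205351.
n_B = 80·548088/1205351 = 36.377... → 36.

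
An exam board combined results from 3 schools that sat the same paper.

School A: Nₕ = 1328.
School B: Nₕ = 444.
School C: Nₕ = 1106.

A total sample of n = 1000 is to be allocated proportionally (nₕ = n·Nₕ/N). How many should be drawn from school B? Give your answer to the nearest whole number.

Share of school B = 444/2878 = 0.15427.
Allocate 1000 × 0.15427 = 154.274... → 154.

154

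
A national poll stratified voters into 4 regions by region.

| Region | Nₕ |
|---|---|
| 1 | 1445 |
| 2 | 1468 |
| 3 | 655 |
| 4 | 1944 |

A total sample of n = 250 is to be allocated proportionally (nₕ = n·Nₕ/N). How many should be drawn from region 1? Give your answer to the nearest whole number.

66

N = 1445 + 1468 + 655 + 1944 = 5512.
n_1 = 250·1445/5512 = 65.539... → 66.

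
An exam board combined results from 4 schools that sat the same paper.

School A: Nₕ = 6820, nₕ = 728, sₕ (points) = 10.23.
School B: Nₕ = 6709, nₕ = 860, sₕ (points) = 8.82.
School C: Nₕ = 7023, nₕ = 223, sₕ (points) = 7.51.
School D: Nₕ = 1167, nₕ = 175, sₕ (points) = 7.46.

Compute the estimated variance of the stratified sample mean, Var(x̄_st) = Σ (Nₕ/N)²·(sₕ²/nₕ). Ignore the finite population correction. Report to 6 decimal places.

0.050169

N = 21719; Wₕ = Nₕ/N.
school A: (6820/21719)²·10.23²/728 = 0.014174540
school B: (6709/21719)²·8.82²/860 = 0.008631269
school C: (7023/21719)²·7.51²/223 = 0.026444825
school D: (1167/21719)²·7.46²/175 = 0.000918125
Sum = 0.050168759 → 0.050169.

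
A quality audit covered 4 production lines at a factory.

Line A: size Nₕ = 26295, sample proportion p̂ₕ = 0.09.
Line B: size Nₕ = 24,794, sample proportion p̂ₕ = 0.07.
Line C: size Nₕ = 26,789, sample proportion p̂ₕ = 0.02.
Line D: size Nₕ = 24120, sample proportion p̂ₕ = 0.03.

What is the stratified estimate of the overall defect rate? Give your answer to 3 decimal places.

0.053

Wₕ = Nₕ/N with N = 101998: 0.2578, 0.2431, 0.2626, 0.2365.
p̂_st = 0.2578·0.09 + 0.2431·0.07 + 0.2626·0.02 + 0.2365·0.03 ≈ 0.05256... → 0.053.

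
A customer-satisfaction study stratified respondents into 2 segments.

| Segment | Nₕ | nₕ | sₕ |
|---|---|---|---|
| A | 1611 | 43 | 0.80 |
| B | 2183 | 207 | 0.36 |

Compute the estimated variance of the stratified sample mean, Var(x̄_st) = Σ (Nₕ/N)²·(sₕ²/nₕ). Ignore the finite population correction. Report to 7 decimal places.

N = 3794. Term for each stratum: Wₕ²sₕ²/nₕ.
Var(x̄_st) = 0.0026835392 + 0.0002072753 = 0.0028908145 → 0.0028908.

0.0028908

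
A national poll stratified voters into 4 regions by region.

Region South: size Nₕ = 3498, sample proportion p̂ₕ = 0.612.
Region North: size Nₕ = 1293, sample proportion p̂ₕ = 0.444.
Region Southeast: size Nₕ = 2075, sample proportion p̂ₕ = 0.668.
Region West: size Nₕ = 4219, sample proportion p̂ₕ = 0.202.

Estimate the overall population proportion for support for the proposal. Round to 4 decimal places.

Wₕ = Nₕ/N with N = 11085: 0.3156, 0.1166, 0.1872, 0.3806.
p̂_st = 0.3156·0.612 + 0.1166·0.444 + 0.1872·0.668 + 0.3806·0.202 ≈ 0.446839... → 0.4468.

0.4468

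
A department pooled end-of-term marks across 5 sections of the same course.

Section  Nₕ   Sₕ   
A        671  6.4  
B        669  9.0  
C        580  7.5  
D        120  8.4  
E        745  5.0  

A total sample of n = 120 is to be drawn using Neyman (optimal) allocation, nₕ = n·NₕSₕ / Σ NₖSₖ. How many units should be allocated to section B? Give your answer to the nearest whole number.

A: NₕSₕ = 671·6.4 = 4294.4
B: NₕSₕ = 669·9.0 = 6021
C: NₕSₕ = 580·7.5 = 4350
D: NₕSₕ = 120·8.4 = 1008
E: NₕSₕ = 745·5.0 = 3725
Σ NₕSₕ = 19398.4.
n_B = 120·6021/19398.4 = 37.246... → 37.

37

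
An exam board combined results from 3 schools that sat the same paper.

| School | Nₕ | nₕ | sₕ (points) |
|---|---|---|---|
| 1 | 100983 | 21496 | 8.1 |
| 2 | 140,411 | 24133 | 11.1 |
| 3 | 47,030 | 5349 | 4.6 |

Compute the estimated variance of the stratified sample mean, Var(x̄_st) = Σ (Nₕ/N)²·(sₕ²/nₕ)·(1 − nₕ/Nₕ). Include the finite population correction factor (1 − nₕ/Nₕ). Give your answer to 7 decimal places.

N = 288424. Term for each stratum: Wₕ²sₕ²/nₕ·(1−nₕ/Nₕ).
Var(x̄_st) = 0.0002945059 + 0.0010020065 + 0.0000932166 = 0.0013897290 → 0.0013897.

0.0013897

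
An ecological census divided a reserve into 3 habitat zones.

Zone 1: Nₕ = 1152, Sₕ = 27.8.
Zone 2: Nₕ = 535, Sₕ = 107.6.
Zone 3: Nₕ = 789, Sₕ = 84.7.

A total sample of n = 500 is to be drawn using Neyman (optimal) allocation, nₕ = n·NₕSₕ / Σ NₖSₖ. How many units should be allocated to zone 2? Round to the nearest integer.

184

Σ NₕSₕ = 1152·27.8 + 535·107.6 + 789·84.7 = 156419.9.
Share for 2: 57566/156419.9 = 0.36802.
n_2 = 500 × 0.36802 = 184.011... → 184.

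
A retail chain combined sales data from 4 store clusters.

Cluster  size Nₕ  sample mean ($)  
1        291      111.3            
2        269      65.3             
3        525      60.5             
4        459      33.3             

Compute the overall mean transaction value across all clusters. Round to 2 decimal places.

N = 1544; weights Wₕ = Nₕ/N = (0.1885, 0.1742, 0.3400, 0.2973).
x̄_st = Σ Wₕ·x̄ₕ = 0.1885·111.3 + 0.1742·65.3 + 0.3400·60.5 + 0.2973·33.3 ≈ 62.8246...
→ 62.82.

62.82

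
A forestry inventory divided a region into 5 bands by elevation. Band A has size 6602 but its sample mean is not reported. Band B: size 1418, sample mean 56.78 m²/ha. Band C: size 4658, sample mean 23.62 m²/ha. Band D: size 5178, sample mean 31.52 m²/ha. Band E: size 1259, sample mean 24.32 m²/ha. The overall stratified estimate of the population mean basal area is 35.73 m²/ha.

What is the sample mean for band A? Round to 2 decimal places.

Σ Nₕx̄ₕ = N·μ, so 6602·x̄_A = 19115·35.73 − (1418·56.78 + 4658·23.62 + 5178·31.52 + 1259·24.32).
= 682978.95 − 384365.44 = 298613.51.
x̄_A = 298613.51 / 6602 = 45.2308... → 45.23.

45.23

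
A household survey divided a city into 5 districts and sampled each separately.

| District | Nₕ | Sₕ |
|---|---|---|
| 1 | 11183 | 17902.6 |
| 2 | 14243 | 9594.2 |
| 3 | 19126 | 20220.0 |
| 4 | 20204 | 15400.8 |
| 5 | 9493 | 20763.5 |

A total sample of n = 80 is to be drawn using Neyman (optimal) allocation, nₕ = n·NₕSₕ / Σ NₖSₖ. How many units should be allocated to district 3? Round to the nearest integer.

25

Σ NₕSₕ = 11183·17902.6 + 14243·9594.2 + 19126·20220.0 + 20204·15400.8 + 9493·20763.5 = 1231848355.1.
Share for 3: 386727720/1231848355.1 = 0.31394.
n_3 = 80 × 0.31394 = 25.115... → 25.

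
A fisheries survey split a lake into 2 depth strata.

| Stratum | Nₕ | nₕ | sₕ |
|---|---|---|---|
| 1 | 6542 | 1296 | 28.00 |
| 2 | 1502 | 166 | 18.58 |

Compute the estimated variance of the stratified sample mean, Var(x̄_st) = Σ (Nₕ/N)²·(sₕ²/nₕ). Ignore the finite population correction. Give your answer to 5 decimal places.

N = 8044; Wₕ = Nₕ/N.
stratum 1: (6542/8044)²·28.00²/1296 = 0.40011793
stratum 2: (1502/8044)²·18.58²/166 = 0.07250686
Sum = 0.47262479 → 0.47262.

0.47262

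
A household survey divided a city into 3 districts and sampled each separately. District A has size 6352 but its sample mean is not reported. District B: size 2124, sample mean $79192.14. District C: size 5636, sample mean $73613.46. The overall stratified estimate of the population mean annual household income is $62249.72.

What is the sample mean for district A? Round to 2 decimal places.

N = 6352 + 2124 + 5636 = 14112.
Overall total = μ·N = 62249.72·14112 = 878468048.64.
Subtract the known strata: 2124·79192.14 + 5636·73613.46 = 583089565.92.
Remaining total for district A: 878468048.64 − 583089565.92 = 295378482.72.
Divide by its size: 295378482.72 / 6352 = 46501.6503... → 46501.65.

46501.65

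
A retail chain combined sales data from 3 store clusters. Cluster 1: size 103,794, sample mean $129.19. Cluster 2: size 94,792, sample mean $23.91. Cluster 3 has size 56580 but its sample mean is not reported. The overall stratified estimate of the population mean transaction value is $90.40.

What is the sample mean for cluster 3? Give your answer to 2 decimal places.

N = 103794 + 94792 + 56580 = 255166.
Overall total = μ·N = 90.40·255166 = 23067006.4.
Subtract the known strata: 103794·129.19 + 94792·23.91 = 15675623.58.
Remaining total for cluster 3: 23067006.4 − 15675623.58 = 7391382.82.
Divide by its size: 7391382.82 / 56580 = 130.6360... → 130.64.

130.64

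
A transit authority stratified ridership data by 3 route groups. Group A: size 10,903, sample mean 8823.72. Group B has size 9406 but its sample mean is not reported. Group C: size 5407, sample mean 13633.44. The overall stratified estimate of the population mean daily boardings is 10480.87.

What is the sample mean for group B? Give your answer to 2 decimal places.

10589.52

N = 10903 + 9406 + 5407 = 25716.
Overall total = μ·N = 10480.87·25716 = 269526052.92.
Subtract the known strata: 10903·8823.72 + 5407·13633.44 = 169921029.24.
Remaining total for group B: 269526052.92 − 169921029.24 = 99605023.68.
Divide by its size: 99605023.68 / 9406 = 10589.5198... → 10589.52.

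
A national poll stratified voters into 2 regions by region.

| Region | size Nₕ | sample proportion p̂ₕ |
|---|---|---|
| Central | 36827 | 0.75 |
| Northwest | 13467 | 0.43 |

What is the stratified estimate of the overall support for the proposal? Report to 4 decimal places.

N = 36827 + 13467 = 50294.
Overall proportion = Σ (Nₕ/N)·p̂ₕ.
Σ Nₕp̂ₕ = 27620.25 + 5790.81 = 33411.06.
33411.06 / 50294 = 0.664315... → 0.6643.

0.6643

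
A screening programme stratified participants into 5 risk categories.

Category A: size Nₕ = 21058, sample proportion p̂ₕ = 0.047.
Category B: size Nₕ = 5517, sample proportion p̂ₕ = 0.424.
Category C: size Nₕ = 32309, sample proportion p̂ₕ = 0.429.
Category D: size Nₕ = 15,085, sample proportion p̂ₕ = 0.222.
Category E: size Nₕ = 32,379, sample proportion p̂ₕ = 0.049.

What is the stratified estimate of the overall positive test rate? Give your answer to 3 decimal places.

0.208

N = 21058 + 5517 + 32309 + 15085 + 32379 = 106348.
Overall proportion = Σ (Nₕ/N)·p̂ₕ.
Σ Nₕp̂ₕ = 989.726 + 2339.208 + 13860.561 + 3348.87 + 1586.571 = 22124.936.
22124.936 / 106348 = 0.20804... → 0.208.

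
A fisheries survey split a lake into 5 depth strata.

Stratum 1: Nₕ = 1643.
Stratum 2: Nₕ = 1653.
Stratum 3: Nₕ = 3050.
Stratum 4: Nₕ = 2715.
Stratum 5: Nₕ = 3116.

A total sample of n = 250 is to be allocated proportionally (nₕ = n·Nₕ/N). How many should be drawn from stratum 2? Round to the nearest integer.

34

Share of stratum 2 = 1653/12177 = 0.13575.
Allocate 250 × 0.13575 = 33.937... → 34.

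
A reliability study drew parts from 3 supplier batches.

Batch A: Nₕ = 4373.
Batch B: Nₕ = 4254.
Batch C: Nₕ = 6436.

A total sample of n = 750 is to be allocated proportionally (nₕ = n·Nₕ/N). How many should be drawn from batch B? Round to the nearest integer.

Share of batch B = 4254/15063 = 0.28241.
Allocate 750 × 0.28241 = 211.810... → 212.

212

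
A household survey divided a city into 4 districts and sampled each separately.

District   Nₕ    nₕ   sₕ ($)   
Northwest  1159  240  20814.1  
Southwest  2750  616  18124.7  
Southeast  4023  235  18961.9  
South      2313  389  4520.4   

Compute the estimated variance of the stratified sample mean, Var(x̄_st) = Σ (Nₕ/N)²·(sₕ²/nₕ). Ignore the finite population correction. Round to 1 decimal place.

N = 10245; Wₕ = Nₕ/N.
district Northwest: (1159/10245)²·20814.1²/240 = 23101.8616
district Southwest: (2750/10245)²·18124.7²/616 = 38423.9850
district Southeast: (4023/10245)²·18961.9²/235 = 235923.9230
district South: (2313/10245)²·4520.4²/389 = 2677.5123
Sum = 300127.2819 → 300127.3.

300127.3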